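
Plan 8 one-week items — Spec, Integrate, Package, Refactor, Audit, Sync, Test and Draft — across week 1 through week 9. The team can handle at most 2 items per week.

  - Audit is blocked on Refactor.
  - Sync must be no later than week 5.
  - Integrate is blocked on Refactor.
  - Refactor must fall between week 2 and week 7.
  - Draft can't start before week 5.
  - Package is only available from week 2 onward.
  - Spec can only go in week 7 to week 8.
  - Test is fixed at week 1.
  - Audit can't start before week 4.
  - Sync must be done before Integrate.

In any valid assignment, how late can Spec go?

Spec is available from week 7; Spec's own window allows nothing later than week 8.
Spec at week 8 is achievable: Refactor in week 2, Spec in week 8, Sync in week 1, Audit in week 4, Draft in week 5, Integrate in week 3, Test in week 1, Package in week 2.

week 8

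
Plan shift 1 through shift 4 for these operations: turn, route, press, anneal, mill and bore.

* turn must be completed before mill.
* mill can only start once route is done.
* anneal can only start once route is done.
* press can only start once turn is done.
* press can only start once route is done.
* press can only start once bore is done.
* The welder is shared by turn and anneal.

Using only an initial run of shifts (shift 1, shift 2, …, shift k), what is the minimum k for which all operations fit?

The precedence chain requires at least 2 distinct shifts.
2 works (last occupied shift: shift 2): for example anneal -> shift 2, press -> shift 2, route -> shift 1, bore -> shift 1, turn -> shift 1, mill -> shift 2.

2 shifts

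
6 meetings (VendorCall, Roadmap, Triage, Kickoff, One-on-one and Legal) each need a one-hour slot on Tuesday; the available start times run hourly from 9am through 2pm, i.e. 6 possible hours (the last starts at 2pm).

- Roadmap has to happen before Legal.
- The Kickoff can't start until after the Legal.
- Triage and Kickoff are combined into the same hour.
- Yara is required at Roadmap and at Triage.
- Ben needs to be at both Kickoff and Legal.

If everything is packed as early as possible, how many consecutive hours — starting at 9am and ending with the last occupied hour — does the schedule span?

The precedence chain requires at least 3 distinct hours.
3 works (last occupied hour: 11am): for example Kickoff in 11am; One-on-one in 9am; Roadmap in 9am; VendorCall in 9am; Triage in 11am; Legal in 10am.

3 hours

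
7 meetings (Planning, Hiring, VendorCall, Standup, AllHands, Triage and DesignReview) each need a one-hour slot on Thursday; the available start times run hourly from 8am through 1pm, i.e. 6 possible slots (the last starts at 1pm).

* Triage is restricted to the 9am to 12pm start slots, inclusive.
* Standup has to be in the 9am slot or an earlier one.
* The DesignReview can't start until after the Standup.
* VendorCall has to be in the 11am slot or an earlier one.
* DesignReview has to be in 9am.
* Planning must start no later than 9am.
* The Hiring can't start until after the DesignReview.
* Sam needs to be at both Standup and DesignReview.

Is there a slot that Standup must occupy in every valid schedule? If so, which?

8am

Standup's window is 8am–9am.
DesignReview is fixed at 9am, and Standup can't share a slot with DesignReview.
So Standup must be 8am.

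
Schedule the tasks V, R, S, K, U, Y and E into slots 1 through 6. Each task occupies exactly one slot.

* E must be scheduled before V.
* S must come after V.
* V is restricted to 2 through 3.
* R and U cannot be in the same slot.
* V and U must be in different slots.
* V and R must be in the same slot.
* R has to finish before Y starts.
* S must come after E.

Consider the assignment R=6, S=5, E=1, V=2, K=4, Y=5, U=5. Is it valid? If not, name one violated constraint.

E must be scheduled before V — holds.
S must come after V — holds.
V and U must be in different slots — holds.
R and U cannot be in the same slot — holds.
V is restricted to 2 through 3 — holds.
V and R must be in the same slot — violated.
R has to finish before Y starts — violated.
S must come after E — holds.

No — it violates: V and R must be in the same slot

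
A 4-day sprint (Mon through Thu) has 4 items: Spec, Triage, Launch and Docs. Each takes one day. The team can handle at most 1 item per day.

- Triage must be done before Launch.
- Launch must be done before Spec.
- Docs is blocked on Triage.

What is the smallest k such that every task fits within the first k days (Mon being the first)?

The precedence chain requires at least 3 distinct days.
With at most 1 per day and 4 tasks, at least 4 days are needed.
4 works (last occupied day: Thu): for example Docs in Thu; Spec in Wed; Launch in Tue; Triage in Mon.

4 days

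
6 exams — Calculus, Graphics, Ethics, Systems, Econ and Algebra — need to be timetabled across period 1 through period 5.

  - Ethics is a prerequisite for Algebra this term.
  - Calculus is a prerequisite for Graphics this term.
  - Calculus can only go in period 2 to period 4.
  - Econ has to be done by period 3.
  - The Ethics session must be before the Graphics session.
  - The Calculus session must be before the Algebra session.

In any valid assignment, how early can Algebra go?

Precedence pushes Algebra to at least period 3.
Algebra at period 3 is achievable: Systems=period 1, Algebra=period 3, Calculus=period 2, Ethics=period 1, Graphics=period 3, Econ=period 1.

period 3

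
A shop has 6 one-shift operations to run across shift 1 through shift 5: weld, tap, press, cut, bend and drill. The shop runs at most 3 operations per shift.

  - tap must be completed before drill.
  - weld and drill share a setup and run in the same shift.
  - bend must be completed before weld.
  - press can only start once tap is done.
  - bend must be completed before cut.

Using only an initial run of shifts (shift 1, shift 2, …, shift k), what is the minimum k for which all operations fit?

3

The precedence chain requires at least 2 distinct shifts.
With at most 3 per shift and 6 operations, at least 2 shifts are needed.
Could 2 shifts be enough, i.e. nothing placed later than shift 2? No: cut must come after bend (at shift 1 or later) → {shift 2}; bend must come before cut (at shift 2 or earlier) → {shift 1}; drill must come after tap (at shift 1 or later) → {shift 2}; tap must come before drill (at shift 2 or earlier) → {shift 1}; press must come after tap (at shift 1 or later) → {shift 2}; weld must come after bend (at shift 1 or later) → {shift 2}; that puts weld, press, cut and drill all in shift 2 — more than 3 per shift.
So 2 shifts is not enough.
3 works (last occupied shift: shift 3): for example tap=shift 1, cut=shift 3, drill=shift 2, press=shift 2, bend=shift 1, weld=shift 2.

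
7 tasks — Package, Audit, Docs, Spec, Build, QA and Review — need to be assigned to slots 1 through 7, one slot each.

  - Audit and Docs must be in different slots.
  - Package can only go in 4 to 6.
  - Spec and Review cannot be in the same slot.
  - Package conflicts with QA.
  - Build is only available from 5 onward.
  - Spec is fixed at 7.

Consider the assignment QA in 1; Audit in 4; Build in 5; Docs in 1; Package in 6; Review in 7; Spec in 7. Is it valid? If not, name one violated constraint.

Build is only available from 5 onward — holds.
Package conflicts with QA — holds.
Audit and Docs must be in different slots — holds.
Spec is fixed at 7 — holds.
Package can only go in 4 to 6 — holds.
Spec and Review cannot be in the same slot — violated.

No. Spec and Review cannot be in the same slot is not satisfied.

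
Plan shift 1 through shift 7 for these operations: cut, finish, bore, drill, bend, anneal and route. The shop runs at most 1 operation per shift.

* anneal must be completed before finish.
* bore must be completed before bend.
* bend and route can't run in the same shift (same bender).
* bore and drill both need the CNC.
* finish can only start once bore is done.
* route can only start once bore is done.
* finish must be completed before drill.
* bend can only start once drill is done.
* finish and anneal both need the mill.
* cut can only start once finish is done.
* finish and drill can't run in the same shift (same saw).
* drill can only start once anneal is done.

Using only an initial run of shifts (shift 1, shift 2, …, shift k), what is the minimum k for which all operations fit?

The precedence chain requires at least 4 distinct shifts.
With at most 1 per shift and 7 operations, at least 7 shifts are needed.
7 works (last occupied shift: shift 7): for example drill in shift 4; finish in shift 3; bend in shift 5; cut in shift 6; route in shift 7; bore in shift 1; anneal in shift 2.

7 shifts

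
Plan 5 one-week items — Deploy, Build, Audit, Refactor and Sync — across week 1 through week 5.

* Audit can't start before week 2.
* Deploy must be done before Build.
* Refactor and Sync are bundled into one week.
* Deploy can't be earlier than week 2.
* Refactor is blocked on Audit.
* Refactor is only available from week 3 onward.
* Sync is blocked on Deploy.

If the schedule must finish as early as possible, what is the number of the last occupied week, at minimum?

The precedence chain requires at least 2 distinct weeks.
Refactor can't be placed before week 3, so the schedule must run through at least week 3.
3 works (last occupied week: week 3): for example Sync=week 3, Refactor=week 3, Audit=week 2, Build=week 3, Deploy=week 2.

3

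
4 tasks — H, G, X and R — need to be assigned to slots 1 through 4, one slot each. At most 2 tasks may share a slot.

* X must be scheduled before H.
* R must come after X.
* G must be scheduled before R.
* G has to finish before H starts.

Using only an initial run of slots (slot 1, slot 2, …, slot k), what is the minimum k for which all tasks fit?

The precedence chain requires at least 2 distinct slots.
With at most 2 per slot and 4 tasks, at least 2 slots are needed.
2 works (last occupied slot: 2): for example R=2; X=1; G=1; H=2.

2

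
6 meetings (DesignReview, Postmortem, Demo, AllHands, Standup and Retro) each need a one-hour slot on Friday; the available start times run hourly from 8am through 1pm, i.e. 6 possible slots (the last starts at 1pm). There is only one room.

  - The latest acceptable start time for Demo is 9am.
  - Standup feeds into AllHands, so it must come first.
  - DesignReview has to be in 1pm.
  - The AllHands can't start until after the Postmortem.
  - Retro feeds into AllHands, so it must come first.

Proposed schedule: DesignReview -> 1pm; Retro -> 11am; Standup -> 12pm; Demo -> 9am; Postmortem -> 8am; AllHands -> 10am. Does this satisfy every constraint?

Standup feeds into AllHands, so it must come first — violated.
The AllHands can't start until after the Postmortem — holds.
The latest acceptable start time for Demo is 9am — holds.
DesignReview has to be in 1pm — holds.
There is only one room — holds.
Retro feeds into AllHands, so it must come first — violated.

No. Standup feeds into AllHands, so it must come first is not satisfied.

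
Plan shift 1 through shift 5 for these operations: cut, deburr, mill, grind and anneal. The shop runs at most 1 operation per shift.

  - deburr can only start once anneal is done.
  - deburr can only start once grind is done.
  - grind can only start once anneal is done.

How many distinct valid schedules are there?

Splitting on cut: it can be shift 1 (4), shift 2 (4), shift 3 (4), shift 4 (4), shift 5 (4). Listing each branch's schedules as (deburr, mill, grind, anneal) by shift number:
cut=shift 1: (4,5,3,2) (5,2,4,3) (5,3,4,2) (5,4,3,2) — 4.
cut=shift 2: (4,5,3,1) (5,1,4,3) (5,3,4,1) (5,4,3,1) — 4.
cut=shift 3: (4,5,2,1) (5,1,4,2) (5,2,4,1) (5,4,2,1) — 4.
cut=shift 4: (3,5,2,1) (5,1,3,2) (5,2,3,1) (5,3,2,1) — 4.
cut=shift 5: (3,4,2,1) (4,1,3,2) (4,2,3,1) (4,3,2,1) — 4.
Summing: 4 + 4 + 4 + 4 + 4 = 20.

20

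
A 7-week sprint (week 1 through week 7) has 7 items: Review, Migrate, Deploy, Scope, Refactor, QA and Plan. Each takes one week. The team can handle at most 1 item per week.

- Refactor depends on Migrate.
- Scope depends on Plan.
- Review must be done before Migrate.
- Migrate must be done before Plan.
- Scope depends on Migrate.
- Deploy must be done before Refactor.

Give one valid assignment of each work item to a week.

QA=week 7, Review=week 1, Deploy=week 5, Plan=week 3, Refactor=week 6, Scope=week 4, Migrate=week 2

Checking: Plan(week 3) before Scope(week 4); Migrate(week 2) before Plan(week 3); Deploy(week 5) before Refactor(week 6); Migrate(week 2) before Refactor(week 6); Review(week 1) before Migrate(week 2); Migrate(week 2) before Scope(week 4); max 1 per week (cap 1).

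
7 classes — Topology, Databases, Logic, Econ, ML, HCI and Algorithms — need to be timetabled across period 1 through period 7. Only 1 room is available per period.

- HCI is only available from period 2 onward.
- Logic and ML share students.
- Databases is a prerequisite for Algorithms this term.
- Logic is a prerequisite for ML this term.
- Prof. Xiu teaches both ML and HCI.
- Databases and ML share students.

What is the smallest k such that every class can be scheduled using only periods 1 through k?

7 periods

The precedence chain requires at least 2 distinct periods.
With at most 1 per period and 7 classes, at least 7 periods are needed.
7 works (last occupied period: period 7): for example Econ -> period 7, Databases -> period 1, Algorithms -> period 5, Logic -> period 3, HCI -> period 2, Topology -> period 6, ML -> period 4.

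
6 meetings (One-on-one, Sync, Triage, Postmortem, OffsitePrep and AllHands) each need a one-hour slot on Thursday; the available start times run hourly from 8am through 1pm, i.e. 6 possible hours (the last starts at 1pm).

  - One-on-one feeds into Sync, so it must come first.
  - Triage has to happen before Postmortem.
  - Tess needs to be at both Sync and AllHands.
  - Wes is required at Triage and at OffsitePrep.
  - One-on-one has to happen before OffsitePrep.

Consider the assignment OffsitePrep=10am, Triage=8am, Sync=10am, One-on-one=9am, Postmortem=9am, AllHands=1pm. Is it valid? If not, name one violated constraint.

Valid

One-on-one has to happen before OffsitePrep — holds.
One-on-one feeds into Sync, so it must come first — holds.
Triage has to happen before Postmortem — holds.
Tess needs to be at both Sync and AllHands — holds.
Wes is required at Triage and at OffsitePrep — holds.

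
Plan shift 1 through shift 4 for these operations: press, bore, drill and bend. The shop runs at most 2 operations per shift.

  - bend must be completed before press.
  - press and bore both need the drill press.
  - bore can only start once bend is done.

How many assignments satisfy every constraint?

32

Splitting on press: it can be shift 2 (8), shift 3 (12), shift 4 (12). Listing each branch's schedules as (bore, drill, bend) by shift number:
press=shift 2: (3,1,1) (3,2,1) (3,3,1) (3,4,1) (4,1,1) (4,2,1) (4,3,1) (4,4,1) — 8.
press=shift 3: (2,1,1) (2,2,1) (2,3,1) (2,4,1) (4,1,1) (4,1,2) (4,2,1) (4,2,2) (4,3,1) (4,3,2) (4,4,1) (4,4,2) — 12.
press=shift 4: (2,1,1) (2,2,1) (2,3,1) (2,4,1) (3,1,1) (3,1,2) (3,2,1) (3,2,2) (3,3,1) (3,3,2) (3,4,1) (3,4,2) — 12.
Summing: 8 + 12 + 12 = 32.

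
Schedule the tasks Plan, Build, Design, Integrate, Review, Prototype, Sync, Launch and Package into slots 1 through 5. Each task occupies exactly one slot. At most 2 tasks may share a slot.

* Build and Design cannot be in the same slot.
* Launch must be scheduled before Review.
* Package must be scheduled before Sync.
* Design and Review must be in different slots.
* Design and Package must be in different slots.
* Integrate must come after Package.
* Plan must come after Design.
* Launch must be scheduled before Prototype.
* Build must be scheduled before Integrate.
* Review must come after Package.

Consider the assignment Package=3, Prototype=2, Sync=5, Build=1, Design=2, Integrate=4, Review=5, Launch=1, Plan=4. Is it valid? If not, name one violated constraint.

Valid

Integrate must come after Package — holds.
Review must come after Package — holds.
Package must be scheduled before Sync — holds.
At most 2 tasks may share a slot — holds.
Build must be scheduled before Integrate — holds.
Launch must be scheduled before Review — holds.
Design and Review must be in different slots — holds.
Build and Design cannot be in the same slot — holds.
Plan must come after Design — holds.
Launch must be scheduled before Prototype — holds.
Design and Package must be in different slots — holds.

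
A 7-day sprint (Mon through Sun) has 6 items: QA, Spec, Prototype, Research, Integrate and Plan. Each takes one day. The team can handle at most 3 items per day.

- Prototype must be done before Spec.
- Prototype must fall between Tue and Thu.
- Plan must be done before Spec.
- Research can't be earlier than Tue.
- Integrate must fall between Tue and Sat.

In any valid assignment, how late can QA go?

Sun

QA at Sun is achievable: Integrate=Tue, Research=Tue, Plan=Mon, QA=Sun, Spec=Wed, Prototype=Tue.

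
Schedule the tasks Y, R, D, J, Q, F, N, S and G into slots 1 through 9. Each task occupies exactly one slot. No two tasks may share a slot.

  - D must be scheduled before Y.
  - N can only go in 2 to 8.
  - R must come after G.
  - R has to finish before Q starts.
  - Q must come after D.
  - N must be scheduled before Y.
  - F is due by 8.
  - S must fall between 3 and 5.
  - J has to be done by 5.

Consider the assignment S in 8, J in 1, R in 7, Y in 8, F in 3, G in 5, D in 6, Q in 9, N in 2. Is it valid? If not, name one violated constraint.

R has to finish before Q starts — holds.
F is due by 8 — holds.
Q must come after D — holds.
N can only go in 2 to 8 — holds.
J has to be done by 5 — holds.
R must come after G — holds.
D must be scheduled before Y — holds.
S must fall between 3 and 5 — violated.
No two tasks may share a slot — violated.
N must be scheduled before Y — holds.

No — it violates: No two tasks may share a slot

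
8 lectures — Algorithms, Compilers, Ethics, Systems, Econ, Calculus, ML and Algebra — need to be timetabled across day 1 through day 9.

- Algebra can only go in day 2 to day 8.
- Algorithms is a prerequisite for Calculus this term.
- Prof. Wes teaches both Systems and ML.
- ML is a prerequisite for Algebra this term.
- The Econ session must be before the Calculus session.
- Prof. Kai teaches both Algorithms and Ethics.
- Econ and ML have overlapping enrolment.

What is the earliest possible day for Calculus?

Precedence pushes Calculus to at least day 2.
Calculus at day 2 is achievable: Calculus=day 2; Systems=day 1; ML=day 2; Compilers=day 1; Algebra=day 3; Ethics=day 2; Econ=day 1; Algorithms=day 1.

day 2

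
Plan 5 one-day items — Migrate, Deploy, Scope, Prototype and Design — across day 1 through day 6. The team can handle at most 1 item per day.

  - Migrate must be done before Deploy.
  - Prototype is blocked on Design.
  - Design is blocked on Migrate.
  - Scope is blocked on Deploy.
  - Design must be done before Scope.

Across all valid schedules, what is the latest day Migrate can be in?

day 2

Downstream work caps Migrate at day 4.
Migrate at day 2 is achievable: Migrate=day 2, Prototype=day 6, Design=day 3, Deploy=day 4, Scope=day 5.
Nothing later works — the capacity limit rule out every day after day 2.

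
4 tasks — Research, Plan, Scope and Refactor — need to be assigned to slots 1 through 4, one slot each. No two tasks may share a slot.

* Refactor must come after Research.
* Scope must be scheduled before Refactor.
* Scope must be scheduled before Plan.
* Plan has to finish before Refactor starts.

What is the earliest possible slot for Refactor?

4

Precedence pushes Refactor to at least 3.
Refactor at 4 is achievable: Research=3, Plan=2, Scope=1, Refactor=4.
Nothing earlier works — the capacity limit rule out every slot before 4.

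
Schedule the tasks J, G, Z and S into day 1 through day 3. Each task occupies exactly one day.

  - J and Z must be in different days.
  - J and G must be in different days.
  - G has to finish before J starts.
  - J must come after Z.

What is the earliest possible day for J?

day 2

Precedence pushes J to at least day 2.
J at day 2 is achievable: Z -> day 1, J -> day 2, G -> day 1, S -> day 1.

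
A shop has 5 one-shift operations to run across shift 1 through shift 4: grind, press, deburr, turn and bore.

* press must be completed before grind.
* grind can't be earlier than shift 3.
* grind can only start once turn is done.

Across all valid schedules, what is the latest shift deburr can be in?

deburr at shift 4 is achievable: bore in shift 1, press in shift 1, grind in shift 3, turn in shift 1, deburr in shift 4.

shift 4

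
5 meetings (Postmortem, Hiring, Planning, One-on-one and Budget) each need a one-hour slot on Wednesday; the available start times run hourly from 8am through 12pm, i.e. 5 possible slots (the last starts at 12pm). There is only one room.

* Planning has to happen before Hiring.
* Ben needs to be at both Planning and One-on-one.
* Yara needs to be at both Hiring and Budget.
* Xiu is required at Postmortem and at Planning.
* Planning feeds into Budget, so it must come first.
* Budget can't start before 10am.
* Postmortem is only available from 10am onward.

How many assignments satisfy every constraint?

18

Splitting on Postmortem: it can be 10am (6), 11am (6), 12pm (6). Listing each branch's schedules as (Hiring, Planning, One-on-one, Budget):
Postmortem=10am: (9am,8am,11am,12pm) (9am,8am,12pm,11am) (11am,8am,9am,12pm) (11am,9am,8am,12pm) (12pm,8am,9am,11am) (12pm,9am,8am,11am) — 6.
Postmortem=11am: (9am,8am,10am,12pm) (9am,8am,12pm,10am) (10am,8am,9am,12pm) (10am,9am,8am,12pm) (12pm,8am,9am,10am) (12pm,9am,8am,10am) — 6.
Postmortem=12pm: (9am,8am,10am,11am) (9am,8am,11am,10am) (10am,8am,9am,11am) (10am,9am,8am,11am) (11am,8am,9am,10am) (11am,9am,8am,10am) — 6.
Summing: 6 + 6 + 6 = 18.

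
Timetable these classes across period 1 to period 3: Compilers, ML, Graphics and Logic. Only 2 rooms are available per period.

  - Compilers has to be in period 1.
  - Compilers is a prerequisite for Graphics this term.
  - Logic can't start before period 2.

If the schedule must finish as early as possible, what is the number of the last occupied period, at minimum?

The precedence chain requires at least 2 distinct periods.
With at most 2 per period and 4 classes, at least 2 periods are needed.
2 works (last occupied period: period 2): for example ML in period 1; Graphics in period 2; Logic in period 2; Compilers in period 1.

period 2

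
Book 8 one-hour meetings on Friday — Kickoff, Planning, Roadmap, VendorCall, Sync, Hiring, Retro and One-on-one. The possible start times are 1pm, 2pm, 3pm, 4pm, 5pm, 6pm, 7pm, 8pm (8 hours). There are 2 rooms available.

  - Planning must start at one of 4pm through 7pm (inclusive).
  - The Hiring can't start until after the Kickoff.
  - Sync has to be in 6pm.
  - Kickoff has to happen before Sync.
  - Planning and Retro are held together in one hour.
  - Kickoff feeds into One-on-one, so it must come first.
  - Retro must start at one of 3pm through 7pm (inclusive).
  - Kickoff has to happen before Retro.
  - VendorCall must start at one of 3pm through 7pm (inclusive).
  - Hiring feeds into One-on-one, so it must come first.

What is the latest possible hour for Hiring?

Precedence pushes Hiring to at least 2pm; downstream work caps Hiring at 7pm.
Hiring at 7pm is achievable: Retro=4pm, Kickoff=1pm, VendorCall=3pm, Sync=6pm, Planning=4pm, One-on-one=8pm, Roadmap=1pm, Hiring=7pm.

7pm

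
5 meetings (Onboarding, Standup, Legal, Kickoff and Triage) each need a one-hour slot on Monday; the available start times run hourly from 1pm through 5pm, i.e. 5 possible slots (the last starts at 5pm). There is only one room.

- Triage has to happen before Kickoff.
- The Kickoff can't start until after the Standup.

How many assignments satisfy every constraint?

Splitting on Onboarding: it can be 1pm (8), 2pm (8), 3pm (8), 4pm (8), 5pm (8). Listing each branch's schedules as (Standup, Legal, Kickoff, Triage):
Onboarding=1pm: (2pm,3pm,5pm,4pm) (2pm,4pm,5pm,3pm) (2pm,5pm,4pm,3pm) (3pm,2pm,5pm,4pm) (3pm,4pm,5pm,2pm) (3pm,5pm,4pm,2pm) (4pm,2pm,5pm,3pm) (4pm,3pm,5pm,2pm) — 8.
Onboarding=2pm: (1pm,3pm,5pm,4pm) (1pm,4pm,5pm,3pm) (1pm,5pm,4pm,3pm) (3pm,1pm,5pm,4pm) (3pm,4pm,5pm,1pm) (3pm,5pm,4pm,1pm) (4pm,1pm,5pm,3pm) (4pm,3pm,5pm,1pm) — 8.
Onboarding=3pm: (1pm,2pm,5pm,4pm) (1pm,4pm,5pm,2pm) (1pm,5pm,4pm,2pm) (2pm,1pm,5pm,4pm) (2pm,4pm,5pm,1pm) (2pm,5pm,4pm,1pm) (4pm,1pm,5pm,2pm) (4pm,2pm,5pm,1pm) — 8.
Onboarding=4pm: (1pm,2pm,5pm,3pm) (1pm,3pm,5pm,2pm) (1pm,5pm,3pm,2pm) (2pm,1pm,5pm,3pm) (2pm,3pm,5pm,1pm) (2pm,5pm,3pm,1pm) (3pm,1pm,5pm,2pm) (3pm,2pm,5pm,1pm) — 8.
Onboarding=5pm: (1pm,2pm,4pm,3pm) (1pm,3pm,4pm,2pm) (1pm,4pm,3pm,2pm) (2pm,1pm,4pm,3pm) (2pm,3pm,4pm,1pm) (2pm,4pm,3pm,1pm) (3pm,1pm,4pm,2pm) (3pm,2pm,4pm,1pm) — 8.
Summing: 8 + 8 + 8 + 8 + 8 = 40.

40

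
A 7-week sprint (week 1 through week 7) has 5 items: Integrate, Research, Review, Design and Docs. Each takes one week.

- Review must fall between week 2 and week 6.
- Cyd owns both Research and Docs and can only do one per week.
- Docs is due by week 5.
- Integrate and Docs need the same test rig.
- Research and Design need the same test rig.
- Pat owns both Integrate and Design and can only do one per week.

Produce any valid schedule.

Research=week 2, Design=week 1, Integrate=week 2, Review=week 2, Docs=week 1

Checking: Research(week 2) != Design(week 1); Research(week 2) != Docs(week 1); Integrate(week 2) != Docs(week 1); Integrate(week 2) != Design(week 1); Docs=week 1 in [week 1,week 5]; Review=week 2 in [week 2,week 6].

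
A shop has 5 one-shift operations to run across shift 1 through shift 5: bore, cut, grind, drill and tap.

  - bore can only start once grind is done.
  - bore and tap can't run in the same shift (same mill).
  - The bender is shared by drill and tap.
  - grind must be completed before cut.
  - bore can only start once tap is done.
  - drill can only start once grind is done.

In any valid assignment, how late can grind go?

shift 4

Downstream work caps grind at shift 4.
grind at shift 4 is achievable: drill -> shift 5; cut -> shift 5; grind -> shift 4; tap -> shift 1; bore -> shift 5.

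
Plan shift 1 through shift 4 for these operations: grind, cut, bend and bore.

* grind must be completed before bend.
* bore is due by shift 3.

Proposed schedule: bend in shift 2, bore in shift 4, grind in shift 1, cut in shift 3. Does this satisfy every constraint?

grind must be completed before bend — holds.
bore is due by shift 3 — violated.

No — it violates: bore is due by shift 3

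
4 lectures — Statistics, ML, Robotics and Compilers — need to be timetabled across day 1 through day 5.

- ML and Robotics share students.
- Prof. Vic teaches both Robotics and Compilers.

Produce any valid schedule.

Compilers -> day 1; Robotics -> day 2; Statistics -> day 1; ML -> day 1

Checking: ML(day 1) != Robotics(day 2); Robotics(day 2) != Compilers(day 1).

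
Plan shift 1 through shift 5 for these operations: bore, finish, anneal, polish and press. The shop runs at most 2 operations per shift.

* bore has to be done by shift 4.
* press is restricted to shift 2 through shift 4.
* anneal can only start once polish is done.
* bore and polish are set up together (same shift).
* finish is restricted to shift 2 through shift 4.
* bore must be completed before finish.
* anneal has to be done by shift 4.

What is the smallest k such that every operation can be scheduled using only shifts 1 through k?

The precedence chain requires at least 2 distinct shifts.
With at most 2 per shift and 5 operations, at least 3 shifts are needed.
3 works (last occupied shift: shift 3): for example bore -> shift 1; finish -> shift 2; polish -> shift 1; anneal -> shift 3; press -> shift 2.

3 shifts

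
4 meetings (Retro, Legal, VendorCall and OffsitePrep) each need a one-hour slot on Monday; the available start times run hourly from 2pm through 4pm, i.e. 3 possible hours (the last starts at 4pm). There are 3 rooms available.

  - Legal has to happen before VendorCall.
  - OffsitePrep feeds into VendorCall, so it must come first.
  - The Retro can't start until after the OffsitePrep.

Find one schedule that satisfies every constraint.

VendorCall -> 3pm; Retro -> 3pm; Legal -> 2pm; OffsitePrep -> 2pm

Checking: Legal(2pm) before VendorCall(3pm); OffsitePrep(2pm) before Retro(3pm); OffsitePrep(2pm) before VendorCall(3pm); max 2 per hour (cap 3).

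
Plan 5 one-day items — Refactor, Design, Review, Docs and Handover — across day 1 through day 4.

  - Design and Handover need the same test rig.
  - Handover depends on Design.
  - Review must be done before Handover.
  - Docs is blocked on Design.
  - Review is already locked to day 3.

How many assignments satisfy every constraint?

Splitting on Refactor: it can be day 1 (6), day 2 (6), day 3 (6), day 4 (6). Listing each branch's schedules as (Design, Review, Docs, Handover) by day number:
Refactor=day 1: (1,3,2,4) (1,3,3,4) (1,3,4,4) (2,3,3,4) (2,3,4,4) (3,3,4,4) — 6.
Refactor=day 2: (1,3,2,4) (1,3,3,4) (1,3,4,4) (2,3,3,4) (2,3,4,4) (3,3,4,4) — 6.
Refactor=day 3: (1,3,2,4) (1,3,3,4) (1,3,4,4) (2,3,3,4) (2,3,4,4) (3,3,4,4) — 6.
Refactor=day 4: (1,3,2,4) (1,3,3,4) (1,3,4,4) (2,3,3,4) (2,3,4,4) (3,3,4,4) — 6.
Summing: 6 + 6 + 6 + 6 = 24.

24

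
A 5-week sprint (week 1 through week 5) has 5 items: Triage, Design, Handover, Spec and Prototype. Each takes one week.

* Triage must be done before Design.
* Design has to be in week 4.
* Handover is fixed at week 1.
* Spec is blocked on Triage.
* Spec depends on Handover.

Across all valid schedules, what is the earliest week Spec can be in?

week 2

Precedence pushes Spec to at least week 2.
Spec at week 2 is achievable: Spec -> week 2; Design -> week 4; Handover -> week 1; Triage -> week 1; Prototype -> week 1.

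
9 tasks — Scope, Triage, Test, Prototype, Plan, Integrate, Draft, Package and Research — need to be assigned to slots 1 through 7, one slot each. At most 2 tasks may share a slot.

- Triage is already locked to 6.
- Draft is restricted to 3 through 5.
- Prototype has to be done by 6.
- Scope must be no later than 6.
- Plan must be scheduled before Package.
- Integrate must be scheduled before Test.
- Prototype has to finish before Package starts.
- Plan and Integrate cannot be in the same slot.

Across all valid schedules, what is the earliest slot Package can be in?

2

Precedence pushes Package to at least 2.
Package at 2 is achievable: Research -> 4, Triage -> 6, Draft -> 3, Prototype -> 1, Test -> 4, Plan -> 1, Integrate -> 3, Package -> 2, Scope -> 2.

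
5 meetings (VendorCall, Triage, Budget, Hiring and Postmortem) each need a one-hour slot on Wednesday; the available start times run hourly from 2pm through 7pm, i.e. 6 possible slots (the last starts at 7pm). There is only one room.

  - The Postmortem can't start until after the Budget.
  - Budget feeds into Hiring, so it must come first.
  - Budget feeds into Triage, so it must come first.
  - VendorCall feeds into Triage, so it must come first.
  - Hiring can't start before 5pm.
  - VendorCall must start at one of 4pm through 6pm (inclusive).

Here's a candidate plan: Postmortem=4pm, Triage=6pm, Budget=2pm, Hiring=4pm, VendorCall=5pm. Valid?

VendorCall feeds into Triage, so it must come first — holds.
Hiring can't start before 5pm — violated.
Budget feeds into Hiring, so it must come first — holds.
VendorCall must start at one of 4pm through 6pm (inclusive) — holds.
The Postmortem can't start until after the Budget — holds.
Budget feeds into Triage, so it must come first — holds.
There is only one room — violated.

No — it violates: Hiring can't start before 5pm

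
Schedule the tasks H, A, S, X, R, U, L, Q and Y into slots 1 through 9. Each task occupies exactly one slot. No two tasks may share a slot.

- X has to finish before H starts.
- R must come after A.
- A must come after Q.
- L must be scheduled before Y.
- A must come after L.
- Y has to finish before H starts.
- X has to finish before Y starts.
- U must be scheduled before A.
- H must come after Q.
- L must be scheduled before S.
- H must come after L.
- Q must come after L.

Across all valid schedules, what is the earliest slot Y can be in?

3

Precedence pushes Y to at least 2; downstream work caps Y at 8.
Y at 3 is achievable: Q in 4; X in 2; L in 1; Y in 3; A in 7; U in 6; H in 5; R in 9; S in 8.
Nothing earlier works — the capacity limit rule out every slot before 3.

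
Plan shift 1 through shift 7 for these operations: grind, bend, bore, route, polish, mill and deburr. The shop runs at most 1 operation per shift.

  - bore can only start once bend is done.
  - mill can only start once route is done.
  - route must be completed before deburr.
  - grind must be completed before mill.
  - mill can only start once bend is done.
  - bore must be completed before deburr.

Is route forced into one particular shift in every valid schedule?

route can be shift 1 (e.g. grind -> shift 3, bend -> shift 2, deburr -> shift 6, mill -> shift 4, bore -> shift 5, route -> shift 1, polish -> shift 7) or shift 2 (e.g. deburr in shift 6; grind in shift 3; bend in shift 1; route in shift 2; mill in shift 4; bore in shift 5; polish in shift 7).

No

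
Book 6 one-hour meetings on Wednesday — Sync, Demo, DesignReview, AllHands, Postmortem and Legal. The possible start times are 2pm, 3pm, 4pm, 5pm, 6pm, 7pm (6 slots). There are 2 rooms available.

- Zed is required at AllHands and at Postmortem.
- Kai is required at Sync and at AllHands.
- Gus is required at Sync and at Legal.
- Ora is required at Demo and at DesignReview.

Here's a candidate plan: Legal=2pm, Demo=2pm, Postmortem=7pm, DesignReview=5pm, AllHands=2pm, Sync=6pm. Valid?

No — it violates: There are 2 rooms available

Gus is required at Sync and at Legal — holds.
There are 2 rooms available — violated.
Zed is required at AllHands and at Postmortem — holds.
Kai is required at Sync and at AllHands — holds.
Ora is required at Demo and at DesignReview — holds.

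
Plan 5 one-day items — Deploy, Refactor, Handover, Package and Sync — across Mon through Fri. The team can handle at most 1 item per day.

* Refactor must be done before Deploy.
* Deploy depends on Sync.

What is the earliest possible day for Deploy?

Wed

Precedence pushes Deploy to at least Tue.
Deploy at Wed is achievable: Package=Fri; Sync=Tue; Handover=Thu; Deploy=Wed; Refactor=Mon.
Nothing earlier works — the capacity limit rule out every day before Wed.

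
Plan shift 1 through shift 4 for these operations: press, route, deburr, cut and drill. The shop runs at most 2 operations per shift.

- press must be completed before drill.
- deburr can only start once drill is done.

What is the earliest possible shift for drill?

Precedence pushes drill to at least shift 2; downstream work caps drill at shift 3.
drill at shift 2 is achievable: deburr -> shift 3; route -> shift 1; drill -> shift 2; cut -> shift 2; press -> shift 1.

shift 2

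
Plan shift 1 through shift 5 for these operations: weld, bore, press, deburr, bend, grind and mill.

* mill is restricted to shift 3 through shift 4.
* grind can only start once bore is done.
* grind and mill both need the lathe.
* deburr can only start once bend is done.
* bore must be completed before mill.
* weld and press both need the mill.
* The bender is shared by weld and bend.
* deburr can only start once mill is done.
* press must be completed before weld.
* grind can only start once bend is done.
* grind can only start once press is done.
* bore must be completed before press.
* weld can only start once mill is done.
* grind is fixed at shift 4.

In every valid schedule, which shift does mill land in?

shift 3

mill's window is shift 3–shift 4.
grind is fixed at shift 4, and mill can't share a shift with grind.
So mill must be shift 3.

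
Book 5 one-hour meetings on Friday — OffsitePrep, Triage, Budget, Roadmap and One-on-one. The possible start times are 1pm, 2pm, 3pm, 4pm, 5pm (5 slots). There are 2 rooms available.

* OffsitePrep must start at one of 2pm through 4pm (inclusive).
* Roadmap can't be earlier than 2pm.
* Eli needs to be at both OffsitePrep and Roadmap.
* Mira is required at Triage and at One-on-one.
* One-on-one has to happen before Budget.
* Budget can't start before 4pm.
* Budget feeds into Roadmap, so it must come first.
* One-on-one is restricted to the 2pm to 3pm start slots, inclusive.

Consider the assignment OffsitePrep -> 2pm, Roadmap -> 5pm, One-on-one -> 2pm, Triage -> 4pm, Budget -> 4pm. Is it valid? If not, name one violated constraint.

Yes, all constraints hold

There are 2 rooms available — holds.
Mira is required at Triage and at One-on-one — holds.
Budget can't start before 4pm — holds.
One-on-one has to happen before Budget — holds.
OffsitePrep must start at one of 2pm through 4pm (inclusive) — holds.
Eli needs to be at both OffsitePrep and Roadmap — holds.
Roadmap can't be earlier than 2pm — holds.
One-on-one is restricted to the 2pm to 3pm start slots, inclusive — holds.
Budget feeds into Roadmap, so it must come first — holds.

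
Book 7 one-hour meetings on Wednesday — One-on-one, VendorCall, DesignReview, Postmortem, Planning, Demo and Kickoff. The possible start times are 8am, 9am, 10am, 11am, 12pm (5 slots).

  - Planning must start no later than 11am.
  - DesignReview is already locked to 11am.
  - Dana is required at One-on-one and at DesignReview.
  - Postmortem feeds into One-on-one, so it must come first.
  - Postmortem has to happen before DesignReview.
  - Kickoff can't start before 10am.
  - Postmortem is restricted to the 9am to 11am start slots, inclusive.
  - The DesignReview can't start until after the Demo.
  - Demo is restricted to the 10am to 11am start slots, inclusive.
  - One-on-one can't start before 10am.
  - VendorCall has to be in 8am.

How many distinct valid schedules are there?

36

Splitting on One-on-one: it can be 10am (12), 12pm (24). Listing each branch's schedules as (VendorCall, DesignReview, Postmortem, Planning, Demo, Kickoff):
One-on-one=10am: (8am,11am,9am,8am,10am,10am) (8am,11am,9am,8am,10am,11am) (8am,11am,9am,8am,10am,12pm) (8am,11am,9am,9am,10am,10am) (8am,11am,9am,9am,10am,11am) (8am,11am,9am,9am,10am,12pm) (8am,11am,9am,10am,10am,10am) (8am,11am,9am,10am,10am,11am) (8am,11am,9am,10am,10am,12pm) (8am,11am,9am,11am,10am,10am) (8am,11am,9am,11am,10am,11am) (8am,11am,9am,11am,10am,12pm) — 12.
One-on-one=12pm: (8am,11am,9am,8am,10am,10am) (8am,11am,9am,8am,10am,11am) (8am,11am,9am,8am,10am,12pm) (8am,11am,9am,9am,10am,10am) (8am,11am,9am,9am,10am,11am) (8am,11am,9am,9am,10am,12pm) (8am,11am,9am,10am,10am,10am) (8am,11am,9am,10am,10am,11am) (8am,11am,9am,10am,10am,12pm) (8am,11am,9am,11am,10am,10am) (8am,11am,9am,11am,10am,11am) (8am,11am,9am,11am,10am,12pm) (8am,11am,10am,8am,10am,10am) (8am,11am,10am,8am,10am,11am) (8am,11am,10am,8am,10am,12pm) (8am,11am,10am,9am,10am,10am) (8am,11am,10am,9am,10am,11am) (8am,11am,10am,9am,10am,12pm) (8am,11am,10am,10am,10am,10am) (8am,11am,10am,10am,10am,11am) (8am,11am,10am,10am,10am,12pm) (8am,11am,10am,11am,10am,10am) (8am,11am,10am,11am,10am,11am) (8am,11am,10am,11am,10am,12pm) — 24.
Summing: 12 + 24 = 36.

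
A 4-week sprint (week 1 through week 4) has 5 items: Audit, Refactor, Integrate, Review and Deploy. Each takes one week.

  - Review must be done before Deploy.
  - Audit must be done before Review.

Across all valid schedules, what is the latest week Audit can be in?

Downstream work caps Audit at week 2.
Audit at week 2 is achievable: Review in week 3, Refactor in week 1, Integrate in week 1, Audit in week 2, Deploy in week 4.

week 2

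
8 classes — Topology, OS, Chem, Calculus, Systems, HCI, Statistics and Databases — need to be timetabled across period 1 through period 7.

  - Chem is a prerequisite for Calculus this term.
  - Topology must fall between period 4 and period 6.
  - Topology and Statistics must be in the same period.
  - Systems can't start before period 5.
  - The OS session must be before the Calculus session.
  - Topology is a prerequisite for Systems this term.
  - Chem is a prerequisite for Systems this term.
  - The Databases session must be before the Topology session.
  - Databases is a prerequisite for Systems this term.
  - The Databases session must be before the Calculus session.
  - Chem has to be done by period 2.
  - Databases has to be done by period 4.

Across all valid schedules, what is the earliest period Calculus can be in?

period 2

Precedence pushes Calculus to at least period 2.
Calculus at period 2 is achievable: OS in period 1; Topology in period 4; Chem in period 1; Systems in period 5; Statistics in period 4; Calculus in period 2; Databases in period 1; HCI in period 1.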